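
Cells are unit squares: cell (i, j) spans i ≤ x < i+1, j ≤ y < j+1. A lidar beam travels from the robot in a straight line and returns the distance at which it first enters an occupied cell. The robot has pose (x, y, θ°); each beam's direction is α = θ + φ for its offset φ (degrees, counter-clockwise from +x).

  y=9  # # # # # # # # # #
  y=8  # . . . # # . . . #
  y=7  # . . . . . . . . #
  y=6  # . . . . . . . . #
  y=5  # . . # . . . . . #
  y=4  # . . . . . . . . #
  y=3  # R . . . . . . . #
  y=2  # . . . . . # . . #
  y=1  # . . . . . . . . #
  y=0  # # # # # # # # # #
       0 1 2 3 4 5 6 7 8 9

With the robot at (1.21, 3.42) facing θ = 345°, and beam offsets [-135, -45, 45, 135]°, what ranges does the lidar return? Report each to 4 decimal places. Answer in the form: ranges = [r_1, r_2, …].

ranges = [0.2425, 2.7944, 3.1600, 0.4200]

beam 1: φ=-135°, α=210°
  dir = (cos 210°, sin 210°) = (-0.8660, -0.5000); from cell (1,3)
  next x-line at t=0.2425, next y-line at t=0.8400; Δt_x=1.1547, Δt_y=2.0000
    x: enter (0,3) at t=0.2425 ← occupied
  → r_1 = 0.2425
beam 2: φ=-45°, α=300°
  dir = (cos 300°, sin 300°) = (0.5000, -0.8660); from cell (1,3)
  next x-line at t=1.5800, next y-line at t=0.4850; Δt_x=2.0000, Δt_y=1.1547
    y: enter (1,2) at t=0.4850
    x: enter (2,2) at t=1.5800
    y: enter (2,1) at t=1.6397
    y: enter (2,0) at t=2.7944 ← occupied
  → r_2 = 2.7944
beam 3: φ=45°, α=30°
  dir = (cos 30°, sin 30°) = (0.8660, 0.5000); from cell (1,3)
  next x-line at t=0.9122, next y-line at t=1.1600; Δt_x=1.1547, Δt_y=2.0000
    x: enter (2,3) at t=0.9122
    y: enter (2,4) at t=1.1600
    x: enter (3,4) at t=2.0669
    y: enter (3,5) at t=3.1600 ← occupied
  → r_3 = 3.1600
beam 4: φ=135°, α=120°
  dir = (cos 120°, sin 120°) = (-0.5000, 0.8660); from cell (1,3)
  next x-line at t=0.4200, next y-line at t=0.6697; Δt_x=2.0000, Δt_y=1.1547
    x: enter (0,3) at t=0.4200 ← occupied
  → r_4 = 0.4200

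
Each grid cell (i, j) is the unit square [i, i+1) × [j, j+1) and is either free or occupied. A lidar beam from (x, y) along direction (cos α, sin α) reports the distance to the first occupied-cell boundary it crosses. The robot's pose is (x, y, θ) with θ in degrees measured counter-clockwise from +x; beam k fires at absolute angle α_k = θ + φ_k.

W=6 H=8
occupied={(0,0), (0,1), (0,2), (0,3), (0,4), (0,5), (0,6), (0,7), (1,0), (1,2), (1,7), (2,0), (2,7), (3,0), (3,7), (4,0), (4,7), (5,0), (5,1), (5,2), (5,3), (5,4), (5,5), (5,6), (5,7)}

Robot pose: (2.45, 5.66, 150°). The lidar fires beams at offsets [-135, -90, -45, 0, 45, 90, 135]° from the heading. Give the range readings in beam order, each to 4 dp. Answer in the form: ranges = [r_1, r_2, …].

ranges = [2.6400, 1.5473, 1.3873, 1.6743, 1.5012, 2.9000, 4.8244]

beam 1: φ=-135°, α=15°
  cosα=0.9659 sinα=0.2588 | (2,5) | tMaxX 0.5694 tMaxY 1.3137 | tΔX 1.0353 tΔY 3.8637
    t=0.5694 [x] (3,5)
    t=1.3137 [y] (3,6)
    t=1.6047 [x] (4,6)
    t=2.6400 [x] (5,6) — stop
  → r_1 = 2.6400
beam 2: φ=-90°, α=60°
  cosα=0.5000 sinα=0.8660 | (2,5) | tMaxX 1.1000 tMaxY 0.3926 | tΔX 2.0000 tΔY 1.1547
    t=0.3926 [y] (2,6)
    t=1.1000 [x] (3,6)
    t=1.5473 [y] (3,7) — stop
  → r_2 = 1.5473
beam 3: φ=-45°, α=105°
  cosα=-0.2588 sinα=0.9659 | (2,5) | tMaxX 1.7387 tMaxY 0.3520 | tΔX 3.8637 tΔY 1.0353
    t=0.3520 [y] (2,6)
    t=1.3873 [y] (2,7) — stop
  → r_3 = 1.3873
beam 4: φ=0°, α=150°
  cosα=-0.8660 sinα=0.5000 | (2,5) | tMaxX 0.5196 tMaxY 0.6800 | tΔX 1.1547 tΔY 2.0000
    t=0.5196 [x] (1,5)
    t=0.6800 [y] (1,6)
    t=1.6743 [x] (0,6) — stop
  → r_4 = 1.6743
beam 5: φ=45°, α=195°
  cosα=-0.9659 sinα=-0.2588 | (2,5) | tMaxX 0.4659 tMaxY 2.5500 | tΔX 1.0353 tΔY 3.8637
    t=0.4659 [x] (1,5)
    t=1.5012 [x] (0,5) — stop
  → r_5 = 1.5012
beam 6: φ=90°, α=240°
  cosα=-0.5000 sinα=-0.8660 | (2,5) | tMaxX 0.9000 tMaxY 0.7621 | tΔX 2.0000 tΔY 1.1547
    t=0.7621 [y] (2,4)
    t=0.9000 [x] (1,4)
    t=1.9168 [y] (1,3)
    t=2.9000 [x] (0,3) — stop
  → r_6 = 2.9000
beam 7: φ=135°, α=285°
  cosα=0.2588 sinα=-0.9659 | (2,5) | tMaxX 2.1250 tMaxY 0.6833 | tΔX 3.8637 tΔY 1.0353
    t=0.6833 [y] (2,4)
    t=1.7186 [y] (2,3)
    t=2.1250 [x] (3,3)
    t=2.7538 [y] (3,2)
    t=3.7891 [y] (3,1)
    t=4.8244 [y] (3,0) — stop
  → r_7 = 4.8244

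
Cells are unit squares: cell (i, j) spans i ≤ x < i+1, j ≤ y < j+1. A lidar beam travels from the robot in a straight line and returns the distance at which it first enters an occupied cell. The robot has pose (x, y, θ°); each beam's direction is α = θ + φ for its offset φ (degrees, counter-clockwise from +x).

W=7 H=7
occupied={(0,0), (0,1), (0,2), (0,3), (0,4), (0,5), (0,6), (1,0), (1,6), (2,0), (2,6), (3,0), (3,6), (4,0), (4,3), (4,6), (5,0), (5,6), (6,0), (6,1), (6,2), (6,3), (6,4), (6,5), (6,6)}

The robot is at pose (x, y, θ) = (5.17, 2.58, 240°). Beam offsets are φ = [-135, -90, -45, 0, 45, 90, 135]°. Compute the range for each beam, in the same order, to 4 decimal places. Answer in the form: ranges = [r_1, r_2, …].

beam 1: φ=-135°, α=105°
  dir = (cos 105°, sin 105°) = (-0.2588, 0.9659); from cell (5,2)
  next x-line at t=0.6568, next y-line at t=0.4348; Δt_x=3.8637, Δt_y=1.0353
    y: enter (5,3) at t=0.4348
    x: enter (4,3) at t=0.6568 ← occupied
  → r_1 = 0.6568
beam 2: φ=-90°, α=150°
  dir = (cos 150°, sin 150°) = (-0.8660, 0.5000); from cell (5,2)
  next x-line at t=0.1963, next y-line at t=0.8400; Δt_x=1.1547, Δt_y=2.0000
    x: enter (4,2) at t=0.1963
    y: enter (4,3) at t=0.8400 ← occupied
  → r_2 = 0.8400
beam 3: φ=-45°, α=195°
  dir = (cos 195°, sin 195°) = (-0.9659, -0.2588); from cell (5,2)
  next x-line at t=0.1760, next y-line at t=2.2409; Δt_x=1.0353, Δt_y=3.8637
    x: enter (4,2) at t=0.1760
    x: enter (3,2) at t=1.2113
    y: enter (3,1) at t=2.2409
    x: enter (2,1) at t=2.2465
    x: enter (1,1) at t=3.2818
    x: enter (0,1) at t=4.3171 ← occupied
  → r_3 = 4.3171
beam 4: φ=0°, α=240°
  dir = (cos 240°, sin 240°) = (-0.5000, -0.8660); from cell (5,2)
  next x-line at t=0.3400, next y-line at t=0.6697; Δt_x=2.0000, Δt_y=1.1547
    x: enter (4,2) at t=0.3400
    y: enter (4,1) at t=0.6697
    y: enter (4,0) at t=1.8244 ← occupied
  → r_4 = 1.8244
beam 5: φ=45°, α=285°
  dir = (cos 285°, sin 285°) = (0.2588, -0.9659); from cell (5,2)
  next x-line at t=3.2069, next y-line at t=0.6005; Δt_x=3.8637, Δt_y=1.0353
    y: enter (5,1) at t=0.6005
    y: enter (5,0) at t=1.6357 ← occupied
  → r_5 = 1.6357
beam 6: φ=90°, α=330°
  dir = (cos 330°, sin 330°) = (0.8660, -0.5000); from cell (5,2)
  next x-line at t=0.9584, next y-line at t=1.1600; Δt_x=1.1547, Δt_y=2.0000
    x: enter (6,2) at t=0.9584 ← occupied
  → r_6 = 0.9584
beam 7: φ=135°, α=15°
  dir = (cos 15°, sin 15°) = (0.9659, 0.2588); from cell (5,2)
  next x-line at t=0.8593, next y-line at t=1.6228; Δt_x=1.0353, Δt_y=3.8637
    x: enter (6,2) at t=0.8593 ← occupied
  → r_7 = 0.8593

ranges = [0.6568, 0.8400, 4.3171, 1.8244, 1.6357, 0.9584, 0.8593]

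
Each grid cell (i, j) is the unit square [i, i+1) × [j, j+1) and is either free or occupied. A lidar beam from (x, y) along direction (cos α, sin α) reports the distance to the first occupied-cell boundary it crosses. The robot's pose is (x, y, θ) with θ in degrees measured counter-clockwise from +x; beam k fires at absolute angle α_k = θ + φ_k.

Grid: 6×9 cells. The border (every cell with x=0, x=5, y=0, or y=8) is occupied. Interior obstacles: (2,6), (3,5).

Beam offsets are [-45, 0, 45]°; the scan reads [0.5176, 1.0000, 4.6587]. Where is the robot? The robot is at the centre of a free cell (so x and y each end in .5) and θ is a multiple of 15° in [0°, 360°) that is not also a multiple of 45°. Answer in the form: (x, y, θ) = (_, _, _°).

Enumerate (i+0.5, j+0.5, θ) over the 26 free cells and 16 admissible headings. For each, cast all 3 beams and compare to the given ranges.
  (4.5, 5.5, 120°): beam 1 = 1.9319 ≠ 0.5176 ✗
  (1.5, 7.5, 15°): beam 1 = 1.0000 ≠ 0.5176 ✗
  (1.5, 1.5, 105°): beam 1 = 4.0415 ≠ 0.5176 ✗
  …
  (1.5, 5.5, 240°): r_1=0.5176, r_2=1.0000, r_3=4.6587 — all match ✓
Only this pose fits every beam.

(x, y, θ) = (1.5, 5.5, 240°)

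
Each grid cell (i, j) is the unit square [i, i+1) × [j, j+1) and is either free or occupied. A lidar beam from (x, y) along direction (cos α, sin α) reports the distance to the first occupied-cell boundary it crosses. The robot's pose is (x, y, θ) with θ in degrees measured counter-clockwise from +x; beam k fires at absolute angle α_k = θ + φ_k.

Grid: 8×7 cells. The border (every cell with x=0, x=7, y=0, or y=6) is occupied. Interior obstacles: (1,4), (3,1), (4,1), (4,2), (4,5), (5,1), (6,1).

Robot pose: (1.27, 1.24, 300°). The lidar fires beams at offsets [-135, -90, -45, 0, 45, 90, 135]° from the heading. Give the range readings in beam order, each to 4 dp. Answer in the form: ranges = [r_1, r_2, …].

ranges = [0.2795, 0.3118, 0.2485, 0.2771, 0.9273, 3.1523, 4.9279]

beam 1: φ=-135°, α=165°
  direction (-0.9659, 0.2588); cell (1,1); t to first gridline: x 0.2795, y 2.9364 (then +1.0353 / +3.8637)
    (0,1) via x @ 0.2795  # hit
  → r_1 = 0.2795
beam 2: φ=-90°, α=210°
  direction (-0.8660, -0.5000); cell (1,1); t to first gridline: x 0.3118, y 0.4800 (then +1.1547 / +2.0000)
    (0,1) via x @ 0.3118  # hit
  → r_2 = 0.3118
beam 3: φ=-45°, α=255°
  direction (-0.2588, -0.9659); cell (1,1); t to first gridline: x 1.0432, y 0.2485 (then +3.8637 / +1.0353)
    (1,0) via y @ 0.2485  # hit
  → r_3 = 0.2485
beam 4: φ=0°, α=300°
  direction (0.5000, -0.8660); cell (1,1); t to first gridline: x 1.4600, y 0.2771 (then +2.0000 / +1.1547)
    (1,0) via y @ 0.2771  # hit
  → r_4 = 0.2771
beam 5: φ=45°, α=345°
  direction (0.9659, -0.2588); cell (1,1); t to first gridline: x 0.7558, y 0.9273 (then +1.0353 / +3.8637)
    (2,1) via x @ 0.7558
    (2,0) via y @ 0.9273  # hit
  → r_5 = 0.9273
beam 6: φ=90°, α=30°
  direction (0.8660, 0.5000); cell (1,1); t to first gridline: x 0.8429, y 1.5200 (then +1.1547 / +2.0000)
    (2,1) via x @ 0.8429
    (2,2) via y @ 1.5200
    (3,2) via x @ 1.9976
    (4,2) via x @ 3.1523  # hit
  → r_6 = 3.1523
beam 7: φ=135°, α=75°
  direction (0.2588, 0.9659); cell (1,1); t to first gridline: x 2.8205, y 0.7868 (then +3.8637 / +1.0353)
    (1,2) via y @ 0.7868
    (1,3) via y @ 1.8221
    (2,3) via x @ 2.8205
    (2,4) via y @ 2.8574
    (2,5) via y @ 3.8926
    (2,6) via y @ 4.9279  # hit
  → r_7 = 4.9279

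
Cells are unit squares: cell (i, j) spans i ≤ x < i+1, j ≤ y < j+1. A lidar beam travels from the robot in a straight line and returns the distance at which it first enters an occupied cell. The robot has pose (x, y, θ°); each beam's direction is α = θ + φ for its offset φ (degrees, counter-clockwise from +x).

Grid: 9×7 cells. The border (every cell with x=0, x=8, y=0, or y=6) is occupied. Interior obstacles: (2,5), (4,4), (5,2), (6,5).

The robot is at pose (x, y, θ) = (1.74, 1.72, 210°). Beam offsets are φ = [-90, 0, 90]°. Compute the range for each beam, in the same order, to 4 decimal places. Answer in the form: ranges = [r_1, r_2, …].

ranges = [1.4800, 0.8545, 0.8314]

beam 1: φ=-90°, α=120°
  cosα=-0.5000 sinα=0.8660 | (1,1) | tMaxX 1.4800 tMaxY 0.3233 | tΔX 2.0000 tΔY 1.1547
    t=0.3233 [y] (1,2)
    t=1.4780 [y] (1,3)
    t=1.4800 [x] (0,3) — stop
  → r_1 = 1.4800
beam 2: φ=0°, α=210°
  cosα=-0.8660 sinα=-0.5000 | (1,1) | tMaxX 0.8545 tMaxY 1.4400 | tΔX 1.1547 tΔY 2.0000
    t=0.8545 [x] (0,1) — stop
  → r_2 = 0.8545
beam 3: φ=90°, α=300°
  cosα=0.5000 sinα=-0.8660 | (1,1) | tMaxX 0.5200 tMaxY 0.8314 | tΔX 2.0000 tΔY 1.1547
    t=0.5200 [x] (2,1)
    t=0.8314 [y] (2,0) — stop
  → r_3 = 0.8314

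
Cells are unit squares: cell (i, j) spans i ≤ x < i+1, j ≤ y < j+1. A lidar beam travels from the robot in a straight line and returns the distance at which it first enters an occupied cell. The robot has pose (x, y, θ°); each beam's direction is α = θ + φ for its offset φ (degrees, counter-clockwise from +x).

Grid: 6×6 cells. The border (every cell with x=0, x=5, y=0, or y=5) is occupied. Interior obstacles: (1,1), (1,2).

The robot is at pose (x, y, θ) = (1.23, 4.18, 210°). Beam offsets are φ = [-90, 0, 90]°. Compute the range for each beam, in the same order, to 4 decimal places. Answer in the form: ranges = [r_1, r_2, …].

ranges = [0.4600, 0.2656, 1.3625]

beam 1: φ=-90°, α=120°
  d=(-0.5000,0.8660)  start (1,4)  tX=0.4600 tY=0.9469  stride 1/|dx|=2.0000 1/|dy|=1.1547
    cross x-line → (0,4), t=0.4600 (wall)
  → r_1 = 0.4600
beam 2: φ=0°, α=210°
  d=(-0.8660,-0.5000)  start (1,4)  tX=0.2656 tY=0.3600  stride 1/|dx|=1.1547 1/|dy|=2.0000
    cross x-line → (0,4), t=0.2656 (wall)
  → r_2 = 0.2656
beam 3: φ=90°, α=300°
  d=(0.5000,-0.8660)  start (1,4)  tX=1.5400 tY=0.2078  stride 1/|dx|=2.0000 1/|dy|=1.1547
    cross y-line → (1,3), t=0.2078
    cross y-line → (1,2), t=1.3625 (wall)
  → r_3 = 1.3625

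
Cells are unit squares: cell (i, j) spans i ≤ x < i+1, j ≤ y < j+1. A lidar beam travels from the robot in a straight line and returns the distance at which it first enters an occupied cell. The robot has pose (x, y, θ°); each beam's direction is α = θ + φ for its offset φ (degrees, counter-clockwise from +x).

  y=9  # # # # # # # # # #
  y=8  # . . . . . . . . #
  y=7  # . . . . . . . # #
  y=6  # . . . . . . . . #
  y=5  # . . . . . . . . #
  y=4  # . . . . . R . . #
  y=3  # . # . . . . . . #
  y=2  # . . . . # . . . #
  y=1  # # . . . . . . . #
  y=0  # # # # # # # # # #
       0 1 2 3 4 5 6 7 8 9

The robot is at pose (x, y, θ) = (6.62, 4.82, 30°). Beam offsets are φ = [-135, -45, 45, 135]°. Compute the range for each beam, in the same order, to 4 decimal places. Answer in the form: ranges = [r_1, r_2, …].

beam 1: φ=-135°, α=255°
  d=(-0.2588,-0.9659)  start (6,4)  tX=2.3955 tY=0.8489  stride 1/|dx|=3.8637 1/|dy|=1.0353
    cross y-line → (6,3), t=0.8489
    cross y-line → (6,2), t=1.8842
    cross x-line → (5,2), t=2.3955 (wall)
  → r_1 = 2.3955
beam 2: φ=-45°, α=345°
  d=(0.9659,-0.2588)  start (6,4)  tX=0.3934 tY=3.1682  stride 1/|dx|=1.0353 1/|dy|=3.8637
    cross x-line → (7,4), t=0.3934
    cross x-line → (8,4), t=1.4287
    cross x-line → (9,4), t=2.4640 (wall)
  → r_2 = 2.4640
beam 3: φ=45°, α=75°
  d=(0.2588,0.9659)  start (6,4)  tX=1.4682 tY=0.1863  stride 1/|dx|=3.8637 1/|dy|=1.0353
    cross y-line → (6,5), t=0.1863
    cross y-line → (6,6), t=1.2216
    cross x-line → (7,6), t=1.4682
    cross y-line → (7,7), t=2.2569
    cross y-line → (7,8), t=3.2922
    cross y-line → (7,9), t=4.3275 (wall)
  → r_3 = 4.3275
beam 4: φ=135°, α=165°
  d=(-0.9659,0.2588)  start (6,4)  tX=0.6419 tY=0.6955  stride 1/|dx|=1.0353 1/|dy|=3.8637
    cross x-line → (5,4), t=0.6419
    cross y-line → (5,5), t=0.6955
    cross x-line → (4,5), t=1.6771
    cross x-line → (3,5), t=2.7124
    cross x-line → (2,5), t=3.7477
    cross y-line → (2,6), t=4.5592
    cross x-line → (1,6), t=4.7830
    cross x-line → (0,6), t=5.8183 (wall)
  → r_4 = 5.8183

ranges = [2.3955, 2.4640, 4.3275, 5.8183]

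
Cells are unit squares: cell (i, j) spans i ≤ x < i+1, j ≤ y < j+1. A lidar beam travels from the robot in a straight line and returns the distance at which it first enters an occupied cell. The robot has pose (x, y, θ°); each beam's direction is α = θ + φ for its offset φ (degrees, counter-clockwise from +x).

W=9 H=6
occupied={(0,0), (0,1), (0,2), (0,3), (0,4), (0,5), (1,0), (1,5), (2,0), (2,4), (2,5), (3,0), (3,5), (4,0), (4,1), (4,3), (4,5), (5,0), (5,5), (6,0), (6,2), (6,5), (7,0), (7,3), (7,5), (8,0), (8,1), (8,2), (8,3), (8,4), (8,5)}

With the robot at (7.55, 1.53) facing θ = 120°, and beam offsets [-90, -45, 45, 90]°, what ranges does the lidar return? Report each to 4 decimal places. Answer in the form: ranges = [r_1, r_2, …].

ranges = [0.5196, 1.5219, 6.7811, 1.0600]

beam 1: φ=-90°, α=30°
  dir = (cos 30°, sin 30°) = (0.8660, 0.5000); from cell (7,1)
  next x-line at t=0.5196, next y-line at t=0.9400; Δt_x=1.1547, Δt_y=2.0000
    x: enter (8,1) at t=0.5196 ← occupied
  → r_1 = 0.5196
beam 2: φ=-45°, α=75°
  dir = (cos 75°, sin 75°) = (0.2588, 0.9659); from cell (7,1)
  next x-line at t=1.7387, next y-line at t=0.4866; Δt_x=3.8637, Δt_y=1.0353
    y: enter (7,2) at t=0.4866
    y: enter (7,3) at t=1.5219 ← occupied
  → r_2 = 1.5219
beam 3: φ=45°, α=165°
  dir = (cos 165°, sin 165°) = (-0.9659, 0.2588); from cell (7,1)
  next x-line at t=0.5694, next y-line at t=1.8159; Δt_x=1.0353, Δt_y=3.8637
    x: enter (6,1) at t=0.5694
    x: enter (5,1) at t=1.6047
    y: enter (5,2) at t=1.8159
    x: enter (4,2) at t=2.6400
    x: enter (3,2) at t=3.6752
    x: enter (2,2) at t=4.7105
    y: enter (2,3) at t=5.6796
    x: enter (1,3) at t=5.7458
    x: enter (0,3) at t=6.7811 ← occupied
  → r_3 = 6.7811
beam 4: φ=90°, α=210°
  dir = (cos 210°, sin 210°) = (-0.8660, -0.5000); from cell (7,1)
  next x-line at t=0.6351, next y-line at t=1.0600; Δt_x=1.1547, Δt_y=2.0000
    x: enter (6,1) at t=0.6351
    y: enter (6,0) at t=1.0600 ← occupied
  → r_4 = 1.0600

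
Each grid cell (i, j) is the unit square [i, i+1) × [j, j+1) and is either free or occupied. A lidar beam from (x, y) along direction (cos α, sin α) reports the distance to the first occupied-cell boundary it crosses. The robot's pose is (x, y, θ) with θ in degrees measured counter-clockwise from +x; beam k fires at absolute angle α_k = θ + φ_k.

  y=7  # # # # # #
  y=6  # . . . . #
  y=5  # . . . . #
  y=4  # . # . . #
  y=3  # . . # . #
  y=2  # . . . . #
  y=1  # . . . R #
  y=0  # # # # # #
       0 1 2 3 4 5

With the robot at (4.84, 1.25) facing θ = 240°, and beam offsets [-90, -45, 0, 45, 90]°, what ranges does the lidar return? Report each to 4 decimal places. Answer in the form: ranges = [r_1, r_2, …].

ranges = [4.4341, 0.9659, 0.2887, 0.2588, 0.1848]

beam 1: φ=-90°, α=150°
  d=(-0.8660,0.5000)  start (4,1)  tX=0.9699 tY=1.5000  stride 1/|dx|=1.1547 1/|dy|=2.0000
    cross x-line → (3,1), t=0.9699
    cross y-line → (3,2), t=1.5000
    cross x-line → (2,2), t=2.1246
    cross x-line → (1,2), t=3.2793
    cross y-line → (1,3), t=3.5000
    cross x-line → (0,3), t=4.4341 (wall)
  → r_1 = 4.4341
beam 2: φ=-45°, α=195°
  d=(-0.9659,-0.2588)  start (4,1)  tX=0.8696 tY=0.9659  stride 1/|dx|=1.0353 1/|dy|=3.8637
    cross x-line → (3,1), t=0.8696
    cross y-line → (3,0), t=0.9659 (wall)
  → r_2 = 0.9659
beam 3: φ=0°, α=240°
  d=(-0.5000,-0.8660)  start (4,1)  tX=1.6800 tY=0.2887  stride 1/|dx|=2.0000 1/|dy|=1.1547
    cross y-line → (4,0), t=0.2887 (wall)
  → r_3 = 0.2887
beam 4: φ=45°, α=285°
  d=(0.2588,-0.9659)  start (4,1)  tX=0.6182 tY=0.2588  stride 1/|dx|=3.8637 1/|dy|=1.0353
    cross y-line → (4,0), t=0.2588 (wall)
  → r_4 = 0.2588
beam 5: φ=90°, α=330°
  d=(0.8660,-0.5000)  start (4,1)  tX=0.1848 tY=0.5000  stride 1/|dx|=1.1547 1/|dy|=2.0000
    cross x-line → (5,1), t=0.1848 (wall)
  → r_5 = 0.1848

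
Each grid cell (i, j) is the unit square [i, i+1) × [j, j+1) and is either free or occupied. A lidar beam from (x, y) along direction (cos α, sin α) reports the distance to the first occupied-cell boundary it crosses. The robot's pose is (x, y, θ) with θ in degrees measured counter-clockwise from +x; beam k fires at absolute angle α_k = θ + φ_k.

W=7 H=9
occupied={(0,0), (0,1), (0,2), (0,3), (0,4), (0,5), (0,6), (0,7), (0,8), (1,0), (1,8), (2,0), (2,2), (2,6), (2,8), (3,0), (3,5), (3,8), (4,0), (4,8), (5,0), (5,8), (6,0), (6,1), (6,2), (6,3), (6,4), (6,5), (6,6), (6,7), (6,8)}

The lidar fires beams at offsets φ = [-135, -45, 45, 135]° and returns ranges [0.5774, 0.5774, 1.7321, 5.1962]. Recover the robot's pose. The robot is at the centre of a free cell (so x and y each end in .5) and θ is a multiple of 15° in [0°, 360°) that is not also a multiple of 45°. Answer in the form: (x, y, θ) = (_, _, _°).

Enumerate (i+0.5, j+0.5, θ) over the 32 free cells and 16 admissible headings. For each, cast all 4 beams and compare to the given ranges.
  (1.5, 5.5, 210°): beam 1 = 2.5882 ≠ 0.5774 ✗
  (4.5, 2.5, 330°): beam 1 = 1.5529 ≠ 0.5774 ✗
  (4.5, 4.5, 210°): beam 1 = 3.6235 ≠ 0.5774 ✗
  (3.5, 1.5, 120°): beam 1 = 1.9319 ≠ 0.5774 ✗
  …
  (2.5, 5.5, 165°): r_1=0.5774, r_2=0.5774, r_3=1.7321, r_4=5.1962 — all match ✓
Only this pose fits every beam.

(x, y, θ) = (2.5, 5.5, 165°)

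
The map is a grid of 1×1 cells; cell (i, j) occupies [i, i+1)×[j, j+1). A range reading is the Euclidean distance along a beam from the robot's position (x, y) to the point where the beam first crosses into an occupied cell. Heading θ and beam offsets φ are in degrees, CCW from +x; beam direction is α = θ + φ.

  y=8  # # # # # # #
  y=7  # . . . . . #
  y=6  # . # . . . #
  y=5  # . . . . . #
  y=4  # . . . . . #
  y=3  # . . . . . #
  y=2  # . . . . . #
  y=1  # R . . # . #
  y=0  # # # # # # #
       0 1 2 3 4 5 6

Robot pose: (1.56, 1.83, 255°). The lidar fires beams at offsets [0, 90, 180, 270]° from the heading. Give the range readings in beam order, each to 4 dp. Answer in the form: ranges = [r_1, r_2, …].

beam 1: φ=0°, α=255°
  dir = (cos 255°, sin 255°) = (-0.2588, -0.9659); from cell (1,1)
  next x-line at t=2.1637, next y-line at t=0.8593; Δt_x=3.8637, Δt_y=1.0353
    y: enter (1,0) at t=0.8593 ← occupied
  → r_1 = 0.8593
beam 2: φ=90°, α=345°
  dir = (cos 345°, sin 345°) = (0.9659, -0.2588); from cell (1,1)
  next x-line at t=0.4555, next y-line at t=3.2069; Δt_x=1.0353, Δt_y=3.8637
    x: enter (2,1) at t=0.4555
    x: enter (3,1) at t=1.4908
    x: enter (4,1) at t=2.5261 ← occupied
  → r_2 = 2.5261
beam 3: φ=180°, α=75°
  dir = (cos 75°, sin 75°) = (0.2588, 0.9659); from cell (1,1)
  next x-line at t=1.7000, next y-line at t=0.1760; Δt_x=3.8637, Δt_y=1.0353
    y: enter (1,2) at t=0.1760
    y: enter (1,3) at t=1.2113
    x: enter (2,3) at t=1.7000
    y: enter (2,4) at t=2.2465
    y: enter (2,5) at t=3.2818
    y: enter (2,6) at t=4.3171 ← occupied
  → r_3 = 4.3171
beam 4: φ=270°, α=165°
  dir = (cos 165°, sin 165°) = (-0.9659, 0.2588); from cell (1,1)
  next x-line at t=0.5798, next y-line at t=0.6568; Δt_x=1.0353, Δt_y=3.8637
    x: enter (0,1) at t=0.5798 ← occupied
  → r_4 = 0.5798

ranges = [0.8593, 2.5261, 4.3171, 0.5798]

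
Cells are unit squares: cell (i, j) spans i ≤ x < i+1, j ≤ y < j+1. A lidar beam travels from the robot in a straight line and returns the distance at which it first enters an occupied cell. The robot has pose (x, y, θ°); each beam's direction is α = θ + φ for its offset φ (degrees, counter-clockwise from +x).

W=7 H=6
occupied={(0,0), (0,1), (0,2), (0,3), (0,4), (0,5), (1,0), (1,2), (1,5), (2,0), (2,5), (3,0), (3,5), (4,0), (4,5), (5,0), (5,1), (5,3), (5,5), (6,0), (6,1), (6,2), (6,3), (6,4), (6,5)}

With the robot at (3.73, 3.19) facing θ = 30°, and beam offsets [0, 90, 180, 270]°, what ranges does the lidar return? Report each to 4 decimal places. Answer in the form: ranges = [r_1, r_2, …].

beam 1: φ=0°, α=30°
  cosα=0.8660 sinα=0.5000 | (3,3) | tMaxX 0.3118 tMaxY 1.6200 | tΔX 1.1547 tΔY 2.0000
    t=0.3118 [x] (4,3)
    t=1.4665 [x] (5,3) — stop
  → r_1 = 1.4665
beam 2: φ=90°, α=120°
  cosα=-0.5000 sinα=0.8660 | (3,3) | tMaxX 1.4600 tMaxY 0.9353 | tΔX 2.0000 tΔY 1.1547
    t=0.9353 [y] (3,4)
    t=1.4600 [x] (2,4)
    t=2.0900 [y] (2,5) — stop
  → r_2 = 2.0900
beam 3: φ=180°, α=210°
  cosα=-0.8660 sinα=-0.5000 | (3,3) | tMaxX 0.8429 tMaxY 0.3800 | tΔX 1.1547 tΔY 2.0000
    t=0.3800 [y] (3,2)
    t=0.8429 [x] (2,2)
    t=1.9976 [x] (1,2) — stop
  → r_3 = 1.9976
beam 4: φ=270°, α=300°
  cosα=0.5000 sinα=-0.8660 | (3,3) | tMaxX 0.5400 tMaxY 0.2194 | tΔX 2.0000 tΔY 1.1547
    t=0.2194 [y] (3,2)
    t=0.5400 [x] (4,2)
    t=1.3741 [y] (4,1)
    t=2.5288 [y] (4,0) — stop
  → r_4 = 2.5288

ranges = [1.4665, 2.0900, 1.9976, 2.5288]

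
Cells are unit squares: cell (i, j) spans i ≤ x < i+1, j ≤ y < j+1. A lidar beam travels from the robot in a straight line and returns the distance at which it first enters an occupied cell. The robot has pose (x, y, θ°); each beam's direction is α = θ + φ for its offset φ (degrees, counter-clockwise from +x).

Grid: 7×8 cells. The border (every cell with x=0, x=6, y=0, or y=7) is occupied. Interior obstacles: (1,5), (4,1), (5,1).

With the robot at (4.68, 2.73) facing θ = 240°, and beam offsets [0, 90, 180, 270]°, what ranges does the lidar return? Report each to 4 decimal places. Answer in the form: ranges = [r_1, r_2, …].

beam 1: φ=0°, α=240°
  dir = (cos 240°, sin 240°) = (-0.5000, -0.8660); from cell (4,2)
  next x-line at t=1.3600, next y-line at t=0.8429; Δt_x=2.0000, Δt_y=1.1547
    y: enter (4,1) at t=0.8429 ← occupied
  → r_1 = 0.8429
beam 2: φ=90°, α=330°
  dir = (cos 330°, sin 330°) = (0.8660, -0.5000); from cell (4,2)
  next x-line at t=0.3695, next y-line at t=1.4600; Δt_x=1.1547, Δt_y=2.0000
    x: enter (5,2) at t=0.3695
    y: enter (5,1) at t=1.4600 ← occupied
  → r_2 = 1.4600
beam 3: φ=180°, α=60°
  dir = (cos 60°, sin 60°) = (0.5000, 0.8660); from cell (4,2)
  next x-line at t=0.6400, next y-line at t=0.3118; Δt_x=2.0000, Δt_y=1.1547
    y: enter (4,3) at t=0.3118
    x: enter (5,3) at t=0.6400
    y: enter (5,4) at t=1.4665
    y: enter (5,5) at t=2.6212
    x: enter (6,5) at t=2.6400 ← occupied
  → r_3 = 2.6400
beam 4: φ=270°, α=150°
  dir = (cos 150°, sin 150°) = (-0.8660, 0.5000); from cell (4,2)
  next x-line at t=0.7852, next y-line at t=0.5400; Δt_x=1.1547, Δt_y=2.0000
    y: enter (4,3) at t=0.5400
    x: enter (3,3) at t=0.7852
    x: enter (2,3) at t=1.9399
    y: enter (2,4) at t=2.5400
    x: enter (1,4) at t=3.0946
    x: enter (0,4) at t=4.2493 ← occupied
  → r_4 = 4.2493

ranges = [0.8429, 1.4600, 2.6400, 4.2493]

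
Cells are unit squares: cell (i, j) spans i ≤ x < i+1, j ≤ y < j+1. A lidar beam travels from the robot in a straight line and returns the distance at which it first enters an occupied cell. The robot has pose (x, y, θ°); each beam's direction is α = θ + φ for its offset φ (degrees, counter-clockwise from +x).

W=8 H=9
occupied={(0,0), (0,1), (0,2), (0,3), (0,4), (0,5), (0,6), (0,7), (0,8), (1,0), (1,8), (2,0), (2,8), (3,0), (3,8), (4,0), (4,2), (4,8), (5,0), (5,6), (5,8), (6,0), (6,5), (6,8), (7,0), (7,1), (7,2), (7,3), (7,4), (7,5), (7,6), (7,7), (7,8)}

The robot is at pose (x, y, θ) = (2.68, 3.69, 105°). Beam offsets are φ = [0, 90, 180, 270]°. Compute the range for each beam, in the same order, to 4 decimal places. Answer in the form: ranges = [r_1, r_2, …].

beam 1: φ=0°, α=105°
  dir = (cos 105°, sin 105°) = (-0.2588, 0.9659); from cell (2,3)
  next x-line at t=2.6273, next y-line at t=0.3209; Δt_x=3.8637, Δt_y=1.0353
    y: enter (2,4) at t=0.3209
    y: enter (2,5) at t=1.3562
    y: enter (2,6) at t=2.3915
    x: enter (1,6) at t=2.6273
    y: enter (1,7) at t=3.4268
    y: enter (1,8) at t=4.4620 ← occupied
  → r_1 = 4.4620
beam 2: φ=90°, α=195°
  dir = (cos 195°, sin 195°) = (-0.9659, -0.2588); from cell (2,3)
  next x-line at t=0.7040, next y-line at t=2.6660; Δt_x=1.0353, Δt_y=3.8637
    x: enter (1,3) at t=0.7040
    x: enter (0,3) at t=1.7393 ← occupied
  → r_2 = 1.7393
beam 3: φ=180°, α=285°
  dir = (cos 285°, sin 285°) = (0.2588, -0.9659); from cell (2,3)
  next x-line at t=1.2364, next y-line at t=0.7143; Δt_x=3.8637, Δt_y=1.0353
    y: enter (2,2) at t=0.7143
    x: enter (3,2) at t=1.2364
    y: enter (3,1) at t=1.7496
    y: enter (3,0) at t=2.7849 ← occupied
  → r_3 = 2.7849
beam 4: φ=270°, α=15°
  dir = (cos 15°, sin 15°) = (0.9659, 0.2588); from cell (2,3)
  next x-line at t=0.3313, next y-line at t=1.1977; Δt_x=1.0353, Δt_y=3.8637
    x: enter (3,3) at t=0.3313
    y: enter (3,4) at t=1.1977
    x: enter (4,4) at t=1.3666
    x: enter (5,4) at t=2.4018
    x: enter (6,4) at t=3.4371
    x: enter (7,4) at t=4.4724 ← occupied
  → r_4 = 4.4724

ranges = [4.4620, 1.7393, 2.7849, 4.4724]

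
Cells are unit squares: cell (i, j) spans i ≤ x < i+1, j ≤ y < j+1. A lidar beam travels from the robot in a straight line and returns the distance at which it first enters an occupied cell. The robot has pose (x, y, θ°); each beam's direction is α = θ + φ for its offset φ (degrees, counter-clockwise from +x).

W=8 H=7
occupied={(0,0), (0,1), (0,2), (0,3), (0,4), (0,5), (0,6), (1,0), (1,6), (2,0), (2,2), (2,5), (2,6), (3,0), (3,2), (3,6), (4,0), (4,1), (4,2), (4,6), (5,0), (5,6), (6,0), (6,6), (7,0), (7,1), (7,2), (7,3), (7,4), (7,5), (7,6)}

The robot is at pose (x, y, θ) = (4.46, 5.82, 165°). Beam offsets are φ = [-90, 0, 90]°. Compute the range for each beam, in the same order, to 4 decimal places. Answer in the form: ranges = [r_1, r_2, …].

beam 1: φ=-90°, α=75°
  direction (0.2588, 0.9659); cell (4,5); t to first gridline: x 2.0864, y 0.1863 (then +3.8637 / +1.0353)
    (4,6) via y @ 0.1863  # hit
  → r_1 = 0.1863
beam 2: φ=0°, α=165°
  direction (-0.9659, 0.2588); cell (4,5); t to first gridline: x 0.4762, y 0.6955 (then +1.0353 / +3.8637)
    (3,5) via x @ 0.4762
    (3,6) via y @ 0.6955  # hit
  → r_2 = 0.6955
beam 3: φ=90°, α=255°
  direction (-0.2588, -0.9659); cell (4,5); t to first gridline: x 1.7773, y 0.8489 (then +3.8637 / +1.0353)
    (4,4) via y @ 0.8489
    (3,4) via x @ 1.7773
    (3,3) via y @ 1.8842
    (3,2) via y @ 2.9195  # hit
  → r_3 = 2.9195

ranges = [0.1863, 0.6955, 2.9195]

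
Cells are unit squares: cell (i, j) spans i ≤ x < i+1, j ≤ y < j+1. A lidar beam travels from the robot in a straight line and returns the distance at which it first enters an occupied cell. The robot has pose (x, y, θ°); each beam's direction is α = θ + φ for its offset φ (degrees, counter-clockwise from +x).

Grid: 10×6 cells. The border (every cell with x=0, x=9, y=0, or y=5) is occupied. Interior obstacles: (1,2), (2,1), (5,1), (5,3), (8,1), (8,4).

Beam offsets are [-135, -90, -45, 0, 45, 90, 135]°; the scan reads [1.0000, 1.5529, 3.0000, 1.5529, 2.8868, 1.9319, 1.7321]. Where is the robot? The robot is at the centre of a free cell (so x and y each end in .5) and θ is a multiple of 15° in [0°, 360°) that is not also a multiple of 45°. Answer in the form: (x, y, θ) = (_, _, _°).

(x, y, θ) = (7.5, 3.5, 195°)

Candidates: 26 free-cell centres × 16 headings = 416 poses. Raycast each; keep the one whose scan matches to 4 dp.
  (6.5, 2.5, 210°): beam 1 = 2.5882 ≠ 1.0000 ✗
  (3.5, 2.5, 150°): beam 1 = 1.9319 ≠ 1.0000 ✗
  (4.5, 4.5, 195°): beam 1 = 0.5774 ≠ 1.0000 ✗
  (7.5, 3.5, 150°): beam 1 = 1.5529 ≠ 1.0000 ✗
  …
  (7.5, 3.5, 195°): r_1=1.0000, r_2=1.5529, r_3=3.0000, r_4=1.5529, r_5=2.8868, r_6=1.9319, r_7=1.7321 — all match ✓
Only this pose fits every beam.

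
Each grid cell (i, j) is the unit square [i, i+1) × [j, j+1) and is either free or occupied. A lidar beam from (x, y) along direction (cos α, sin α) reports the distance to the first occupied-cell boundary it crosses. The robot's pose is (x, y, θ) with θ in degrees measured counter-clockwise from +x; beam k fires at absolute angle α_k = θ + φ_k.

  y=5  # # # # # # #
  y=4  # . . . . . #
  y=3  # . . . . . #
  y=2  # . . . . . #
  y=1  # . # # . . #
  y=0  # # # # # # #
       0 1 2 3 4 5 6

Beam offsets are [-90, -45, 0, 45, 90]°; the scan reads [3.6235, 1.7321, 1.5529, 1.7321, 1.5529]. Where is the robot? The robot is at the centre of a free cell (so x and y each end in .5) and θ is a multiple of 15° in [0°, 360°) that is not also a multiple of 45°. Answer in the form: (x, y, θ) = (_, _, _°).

Candidates: 18 free-cell centres × 16 headings = 288 poses. Raycast each; keep the one whose scan matches to 4 dp.
  (5.5, 2.5, 240°): beam 1 = 5.0000 ≠ 3.6235 ✗
  (3.5, 4.5, 210°): beam 1 = 0.5774 ≠ 3.6235 ✗
  (4.5, 3.5, 300°): beam 1 = 4.0415 ≠ 3.6235 ✗
  (3.5, 2.5, 345°): beam 1 = 0.5176 ≠ 3.6235 ✗
  …
  (2.5, 3.5, 105°): r_1=3.6235, r_2=1.7321, r_3=1.5529, r_4=1.7321, r_5=1.5529 — all match ✓
Unique over the lattice → pose = (2.5, 3.5, 105°).

(x, y, θ) = (2.5, 3.5, 105°)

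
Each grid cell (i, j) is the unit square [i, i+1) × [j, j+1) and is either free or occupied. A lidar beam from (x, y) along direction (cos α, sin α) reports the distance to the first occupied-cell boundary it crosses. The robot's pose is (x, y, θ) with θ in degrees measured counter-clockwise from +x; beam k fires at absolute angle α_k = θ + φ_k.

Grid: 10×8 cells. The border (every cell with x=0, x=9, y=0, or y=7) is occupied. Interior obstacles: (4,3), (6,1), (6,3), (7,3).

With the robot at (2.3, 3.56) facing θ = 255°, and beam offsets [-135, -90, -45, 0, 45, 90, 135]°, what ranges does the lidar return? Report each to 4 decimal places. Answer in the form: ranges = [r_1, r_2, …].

beam 1: φ=-135°, α=120°
  d=(-0.5000,0.8660)  start (2,3)  tX=0.6000 tY=0.5081  stride 1/|dx|=2.0000 1/|dy|=1.1547
    cross y-line → (2,4), t=0.5081
    cross x-line → (1,4), t=0.6000
    cross y-line → (1,5), t=1.6628
    cross x-line → (0,5), t=2.6000 (wall)
  → r_1 = 2.6000
beam 2: φ=-90°, α=165°
  d=(-0.9659,0.2588)  start (2,3)  tX=0.3106 tY=1.7000  stride 1/|dx|=1.0353 1/|dy|=3.8637
    cross x-line → (1,3), t=0.3106
    cross x-line → (0,3), t=1.3459 (wall)
  → r_2 = 1.3459
beam 3: φ=-45°, α=210°
  d=(-0.8660,-0.5000)  start (2,3)  tX=0.3464 tY=1.1200  stride 1/|dx|=1.1547 1/|dy|=2.0000
    cross x-line → (1,3), t=0.3464
    cross y-line → (1,2), t=1.1200
    cross x-line → (0,2), t=1.5011 (wall)
  → r_3 = 1.5011
beam 4: φ=0°, α=255°
  d=(-0.2588,-0.9659)  start (2,3)  tX=1.1591 tY=0.5798  stride 1/|dx|=3.8637 1/|dy|=1.0353
    cross y-line → (2,2), t=0.5798
    cross x-line → (1,2), t=1.1591
    cross y-line → (1,1), t=1.6150
    cross y-line → (1,0), t=2.6503 (wall)
  → r_4 = 2.6503
beam 5: φ=45°, α=300°
  d=(0.5000,-0.8660)  start (2,3)  tX=1.4000 tY=0.6466  stride 1/|dx|=2.0000 1/|dy|=1.1547
    cross y-line → (2,2), t=0.6466
    cross x-line → (3,2), t=1.4000
    cross y-line → (3,1), t=1.8013
    cross y-line → (3,0), t=2.9560 (wall)
  → r_5 = 2.9560
beam 6: φ=90°, α=345°
  d=(0.9659,-0.2588)  start (2,3)  tX=0.7247 tY=2.1637  stride 1/|dx|=1.0353 1/|dy|=3.8637
    cross x-line → (3,3), t=0.7247
    cross x-line → (4,3), t=1.7600 (wall)
  → r_6 = 1.7600
beam 7: φ=135°, α=30°
  d=(0.8660,0.5000)  start (2,3)  tX=0.8083 tY=0.8800  stride 1/|dx|=1.1547 1/|dy|=2.0000
    cross x-line → (3,3), t=0.8083
    cross y-line → (3,4), t=0.8800
    cross x-line → (4,4), t=1.9630
    cross y-line → (4,5), t=2.8800
    cross x-line → (5,5), t=3.1177
    cross x-line → (6,5), t=4.2724
    cross y-line → (6,6), t=4.8800
    cross x-line → (7,6), t=5.4271
    cross x-line → (8,6), t=6.5818
    cross y-line → (8,7), t=6.8800 (wall)
  → r_7 = 6.8800

ranges = [2.6000, 1.3459, 1.5011, 2.6503, 2.9560, 1.7600, 6.8800]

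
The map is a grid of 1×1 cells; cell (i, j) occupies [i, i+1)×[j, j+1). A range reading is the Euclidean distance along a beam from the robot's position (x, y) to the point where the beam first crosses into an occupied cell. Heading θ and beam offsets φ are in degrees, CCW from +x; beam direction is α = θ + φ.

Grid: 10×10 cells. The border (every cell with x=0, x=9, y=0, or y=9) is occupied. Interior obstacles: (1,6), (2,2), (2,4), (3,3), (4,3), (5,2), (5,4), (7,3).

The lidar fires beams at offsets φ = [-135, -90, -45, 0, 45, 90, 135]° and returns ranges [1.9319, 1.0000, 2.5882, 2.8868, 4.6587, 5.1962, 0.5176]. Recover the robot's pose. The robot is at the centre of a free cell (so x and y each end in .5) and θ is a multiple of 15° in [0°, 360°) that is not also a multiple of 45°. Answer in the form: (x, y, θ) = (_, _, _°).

Candidates: 56 free-cell centres × 16 headings = 896 poses. Raycast each; keep the one whose scan matches to 4 dp.
  (5.5, 1.5, 195°): beam 1 = 0.5774 ≠ 1.9319 ✗
  (4.5, 1.5, 210°): beam 1 = 1.5529 ≠ 1.9319 ✗
  (1.5, 2.5, 210°): beam 3 = 0.5176 ≠ 2.5882 ✗
  (8.5, 5.5, 120°): beam 1 = 0.5176 ≠ 1.9319 ✗
  …
  (6.5, 4.5, 30°): r_1=1.9319, r_2=1.0000, r_3=2.5882, r_4=2.8868, r_5=4.6587, r_6=5.1962, r_7=0.5176 — all match ✓
No second candidate reproduces the full scan.

(x, y, θ) = (6.5, 4.5, 30°)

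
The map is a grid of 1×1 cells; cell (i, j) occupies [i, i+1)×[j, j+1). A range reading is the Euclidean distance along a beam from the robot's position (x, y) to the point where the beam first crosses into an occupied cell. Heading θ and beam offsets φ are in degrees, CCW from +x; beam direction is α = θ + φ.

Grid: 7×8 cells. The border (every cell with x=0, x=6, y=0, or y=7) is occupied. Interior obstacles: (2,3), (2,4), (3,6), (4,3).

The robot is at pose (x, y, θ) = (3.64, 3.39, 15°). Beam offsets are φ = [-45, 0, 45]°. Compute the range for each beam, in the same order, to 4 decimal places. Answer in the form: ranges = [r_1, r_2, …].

ranges = [0.4157, 0.3727, 4.1685]

beam 1: φ=-45°, α=330°
  d=(0.8660,-0.5000)  start (3,3)  tX=0.4157 tY=0.7800  stride 1/|dx|=1.1547 1/|dy|=2.0000
    cross x-line → (4,3), t=0.4157 (wall)
  → r_1 = 0.4157
beam 2: φ=0°, α=15°
  d=(0.9659,0.2588)  start (3,3)  tX=0.3727 tY=2.3569  stride 1/|dx|=1.0353 1/|dy|=3.8637
    cross x-line → (4,3), t=0.3727 (wall)
  → r_2 = 0.3727
beam 3: φ=45°, α=60°
  d=(0.5000,0.8660)  start (3,3)  tX=0.7200 tY=0.7044  stride 1/|dx|=2.0000 1/|dy|=1.1547
    cross y-line → (3,4), t=0.7044
    cross x-line → (4,4), t=0.7200
    cross y-line → (4,5), t=1.8591
    cross x-line → (5,5), t=2.7200
    cross y-line → (5,6), t=3.0138
    cross y-line → (5,7), t=4.1685 (wall)
  → r_3 = 4.1685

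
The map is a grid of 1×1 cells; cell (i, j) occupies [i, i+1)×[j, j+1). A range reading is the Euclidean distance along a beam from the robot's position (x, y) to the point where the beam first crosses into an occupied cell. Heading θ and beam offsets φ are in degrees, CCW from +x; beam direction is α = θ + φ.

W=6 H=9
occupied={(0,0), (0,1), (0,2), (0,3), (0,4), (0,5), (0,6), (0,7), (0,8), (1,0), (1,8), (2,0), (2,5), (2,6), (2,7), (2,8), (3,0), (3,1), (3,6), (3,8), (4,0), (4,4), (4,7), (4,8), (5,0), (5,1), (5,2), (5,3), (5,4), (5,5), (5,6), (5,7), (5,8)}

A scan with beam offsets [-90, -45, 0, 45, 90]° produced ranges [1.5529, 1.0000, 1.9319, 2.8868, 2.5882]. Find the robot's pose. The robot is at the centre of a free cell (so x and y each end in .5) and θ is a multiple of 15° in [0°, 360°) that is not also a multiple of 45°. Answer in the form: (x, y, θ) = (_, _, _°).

Enumerate (i+0.5, j+0.5, θ) over the 21 free cells and 16 admissible headings. For each, cast all 5 beams and compare to the given ranges.
  (1.5, 4.5, 60°): beam 1 = 4.0415 ≠ 1.5529 ✗
  (3.5, 4.5, 210°): beam 1 = 1.0000 ≠ 1.5529 ✗
  (3.5, 3.5, 60°): beam 1 = 1.7321 ≠ 1.5529 ✗
  …
  (3.5, 3.5, 105°): r_1=1.5529, r_2=1.0000, r_3=1.9319, r_4=2.8868, r_5=2.5882 — all match ✓
Unique over the lattice → pose = (3.5, 3.5, 105°).

(x, y, θ) = (3.5, 3.5, 105°)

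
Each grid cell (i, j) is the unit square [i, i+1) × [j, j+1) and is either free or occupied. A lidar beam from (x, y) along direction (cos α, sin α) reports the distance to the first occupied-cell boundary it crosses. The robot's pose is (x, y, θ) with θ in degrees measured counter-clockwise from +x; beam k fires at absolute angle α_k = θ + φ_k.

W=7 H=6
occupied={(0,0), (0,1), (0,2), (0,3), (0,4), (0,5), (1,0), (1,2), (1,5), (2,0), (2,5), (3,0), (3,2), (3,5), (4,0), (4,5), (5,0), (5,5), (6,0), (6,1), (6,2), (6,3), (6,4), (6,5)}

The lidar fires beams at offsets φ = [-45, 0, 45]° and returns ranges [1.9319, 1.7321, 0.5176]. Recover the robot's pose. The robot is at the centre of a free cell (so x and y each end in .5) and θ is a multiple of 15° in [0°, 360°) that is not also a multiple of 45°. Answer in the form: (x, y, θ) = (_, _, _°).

Candidates: 18 free-cell centres × 16 headings = 288 poses. Raycast each; keep the one whose scan matches to 4 dp.
  (3.5, 1.5, 300°): beam 1 = 0.5176 ≠ 1.9319 ✗
  (4.5, 1.5, 165°): beam 1 = 1.0000 ≠ 1.9319 ✗
  (5.5, 4.5, 120°): beam 1 = 0.5176 ≠ 1.9319 ✗
  (1.5, 1.5, 15°): beam 1 = 1.0000 ≠ 1.9319 ✗
  (3.5, 4.5, 345°): beam 1 = 4.0415 ≠ 1.9319 ✗
  …
  (1.5, 1.5, 30°): r_1=1.9319, r_2=1.7321, r_3=0.5176 — all match ✓
No second candidate reproduces the full scan.

(x, y, θ) = (1.5, 1.5, 30°)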